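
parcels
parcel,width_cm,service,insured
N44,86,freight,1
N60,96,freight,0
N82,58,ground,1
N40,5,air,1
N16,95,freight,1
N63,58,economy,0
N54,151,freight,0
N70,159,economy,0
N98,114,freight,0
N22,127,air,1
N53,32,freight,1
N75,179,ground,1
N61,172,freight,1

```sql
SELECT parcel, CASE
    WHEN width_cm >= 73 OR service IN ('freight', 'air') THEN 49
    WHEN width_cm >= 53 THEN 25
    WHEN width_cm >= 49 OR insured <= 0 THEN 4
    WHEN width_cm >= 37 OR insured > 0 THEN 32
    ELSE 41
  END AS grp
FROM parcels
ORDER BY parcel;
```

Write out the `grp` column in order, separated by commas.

parcel=N16: width_cm >= 73 OR service IN ('freight', 'air') → 49
parcel=N22: width_cm >= 73 OR service IN ('freight', 'air') → 49
parcel=N40: width_cm >= 73 OR service IN ('freight', 'air') → 49
parcel=N44: width_cm >= 73 OR service IN ('freight', 'air') → 49
parcel=N53: width_cm >= 73 OR service IN ('freight', 'air') → 49
parcel=N54: width_cm >= 73 OR service IN ('freight', 'air') → 49
parcel=N60: width_cm >= 73 OR service IN ('freight', 'air') → 49
parcel=N61: width_cm >= 73 OR service IN ('freight', 'air') → 49
parcel=N63: width_cm >= 53 → 25
parcel=N70: width_cm >= 73 OR service IN ('freight', 'air') → 49
parcel=N75: width_cm >= 73 OR service IN ('freight', 'air') → 49
parcel=N82: width_cm >= 53 → 25
parcel=N98: width_cm >= 73 OR service IN ('freight', 'air') → 49

49, 49, 49, 49, 49, 49, 49, 49, 25, 49, 49, 25, 49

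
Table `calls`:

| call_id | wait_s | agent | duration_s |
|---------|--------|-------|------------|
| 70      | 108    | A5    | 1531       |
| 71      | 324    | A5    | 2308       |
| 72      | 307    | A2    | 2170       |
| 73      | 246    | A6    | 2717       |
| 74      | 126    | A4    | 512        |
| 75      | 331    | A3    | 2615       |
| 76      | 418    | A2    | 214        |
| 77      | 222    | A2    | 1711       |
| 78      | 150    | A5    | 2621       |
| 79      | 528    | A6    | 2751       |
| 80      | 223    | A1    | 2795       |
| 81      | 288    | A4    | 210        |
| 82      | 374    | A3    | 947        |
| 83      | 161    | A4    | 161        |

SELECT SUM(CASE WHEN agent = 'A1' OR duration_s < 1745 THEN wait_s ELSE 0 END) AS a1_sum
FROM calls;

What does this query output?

1920

call_id=70: ✓ → 108
call_id=71: ✗
call_id=72: ✗
call_id=73: ✗
call_id=74: ✓ → 126
call_id=75: ✗
call_id=76: ✓ → 418
call_id=77: ✓ → 222
call_id=78: ✗
call_id=79: ✗
call_id=80: ✓ → 223
call_id=81: ✓ → 288
call_id=82: ✓ → 374
call_id=83: ✓ → 161
a1_sum = 108 + 126 + 418 + 222 + 223 + 288 + 374 + 161 = 1920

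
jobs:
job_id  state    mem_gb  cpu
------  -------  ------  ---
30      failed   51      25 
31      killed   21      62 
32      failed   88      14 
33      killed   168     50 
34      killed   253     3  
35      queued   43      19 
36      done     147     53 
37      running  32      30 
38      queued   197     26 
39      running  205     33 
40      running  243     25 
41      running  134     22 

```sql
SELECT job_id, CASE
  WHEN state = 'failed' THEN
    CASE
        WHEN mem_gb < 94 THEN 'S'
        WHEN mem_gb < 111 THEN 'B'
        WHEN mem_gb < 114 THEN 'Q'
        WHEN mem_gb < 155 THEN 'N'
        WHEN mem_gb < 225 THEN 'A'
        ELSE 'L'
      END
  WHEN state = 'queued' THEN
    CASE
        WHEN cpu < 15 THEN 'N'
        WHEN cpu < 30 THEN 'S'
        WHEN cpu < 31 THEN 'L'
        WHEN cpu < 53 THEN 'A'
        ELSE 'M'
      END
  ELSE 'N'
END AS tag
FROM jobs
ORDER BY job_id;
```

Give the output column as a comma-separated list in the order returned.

S, N, S, N, N, S, N, N, S, N, N, N

job_id=30: state='failed' → inner[mem_gb < 94] → S
job_id=31: state='killed' → outer ELSE → N
job_id=32: state='failed' → inner[mem_gb < 94] → S
job_id=33: state='killed' → outer ELSE → N
job_id=34: state='killed' → outer ELSE → N
job_id=35: state='queued' → inner[cpu < 30] → S
job_id=36: state='done' → outer ELSE → N
job_id=37: state='running' → outer ELSE → N
job_id=38: state='queued' → inner[cpu < 30] → S
job_id=39: state='running' → outer ELSE → N
job_id=40: state='running' → outer ELSE → N
job_id=41: state='running' → outer ELSE → N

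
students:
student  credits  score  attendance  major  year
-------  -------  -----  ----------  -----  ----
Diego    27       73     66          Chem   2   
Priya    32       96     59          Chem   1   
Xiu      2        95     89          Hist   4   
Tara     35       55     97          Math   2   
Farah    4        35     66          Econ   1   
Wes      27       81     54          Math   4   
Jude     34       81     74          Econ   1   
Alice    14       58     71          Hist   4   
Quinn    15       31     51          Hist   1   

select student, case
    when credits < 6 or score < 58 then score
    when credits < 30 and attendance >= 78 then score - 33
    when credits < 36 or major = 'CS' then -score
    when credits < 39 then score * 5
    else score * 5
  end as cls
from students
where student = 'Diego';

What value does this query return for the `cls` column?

student = Diego: credits=27, score=73, attendance=66, major=Chem, year=2.
credits < 6 or score < 58 → false
credits < 30 and attendance >= 78 → false
credits < 36 or major = 'CS' → true → -73

-73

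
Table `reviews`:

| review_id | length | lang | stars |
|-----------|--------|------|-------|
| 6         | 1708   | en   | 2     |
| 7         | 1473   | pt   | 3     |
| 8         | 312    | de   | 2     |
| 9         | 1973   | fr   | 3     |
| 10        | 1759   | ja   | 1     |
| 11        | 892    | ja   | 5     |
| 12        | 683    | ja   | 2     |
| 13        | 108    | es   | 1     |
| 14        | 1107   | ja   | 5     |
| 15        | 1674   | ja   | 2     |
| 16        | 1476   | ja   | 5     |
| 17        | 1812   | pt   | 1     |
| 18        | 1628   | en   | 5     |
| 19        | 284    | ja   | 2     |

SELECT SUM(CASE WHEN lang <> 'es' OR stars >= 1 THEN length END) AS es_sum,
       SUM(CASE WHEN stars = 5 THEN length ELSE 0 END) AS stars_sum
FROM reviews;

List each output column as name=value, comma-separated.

[es_sum: lang <> 'es' OR stars >= 1]
review_id=6: ✓ → 1708
review_id=7: ✓ → 1473
review_id=8: ✓ → 312
review_id=9: ✓ → 1973
review_id=10: ✓ → 1759
review_id=11: ✓ → 892
review_id=12: ✓ → 683
review_id=13: ✓ → 108
review_id=14: ✓ → 1107
review_id=15: ✓ → 1674
review_id=16: ✓ → 1476
review_id=17: ✓ → 1812
review_id=18: ✓ → 1628
review_id=19: ✓ → 284
es_sum = 1708 + 1473 + 312 + 1973 + 1759 + 892 + 683 + 108 + 1107 + 1674 + 1476 + 1812 + 1628 + 284 = 16889
—
[stars_sum: stars = 5]
review_id=6: ✗
review_id=7: ✗
review_id=8: ✗
review_id=9: ✗
review_id=10: ✗
review_id=11: ✓ → 892
review_id=12: ✗
review_id=13: ✗
review_id=14: ✓ → 1107
review_id=15: ✗
review_id=16: ✓ → 1476
review_id=17: ✗
review_id=18: ✓ → 1628
review_id=19: ✗
stars_sum = 892 + 1107 + 1476 + 1628 = 5103

es_sum=16889, stars_sum=5103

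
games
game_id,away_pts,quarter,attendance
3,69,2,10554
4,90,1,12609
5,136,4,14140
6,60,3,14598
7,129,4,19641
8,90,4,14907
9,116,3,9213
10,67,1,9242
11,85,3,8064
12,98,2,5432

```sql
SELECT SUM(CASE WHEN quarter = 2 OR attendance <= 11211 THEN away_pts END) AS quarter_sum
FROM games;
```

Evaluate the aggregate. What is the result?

435

game_id=3: ✓ → 69
game_id=4: ✗
game_id=5: ✗
game_id=6: ✗
game_id=7: ✗
game_id=8: ✗
game_id=9: ✓ → 116
game_id=10: ✓ → 67
game_id=11: ✓ → 85
game_id=12: ✓ → 98
quarter_sum = 69 + 116 + 67 + 85 + 98 = 435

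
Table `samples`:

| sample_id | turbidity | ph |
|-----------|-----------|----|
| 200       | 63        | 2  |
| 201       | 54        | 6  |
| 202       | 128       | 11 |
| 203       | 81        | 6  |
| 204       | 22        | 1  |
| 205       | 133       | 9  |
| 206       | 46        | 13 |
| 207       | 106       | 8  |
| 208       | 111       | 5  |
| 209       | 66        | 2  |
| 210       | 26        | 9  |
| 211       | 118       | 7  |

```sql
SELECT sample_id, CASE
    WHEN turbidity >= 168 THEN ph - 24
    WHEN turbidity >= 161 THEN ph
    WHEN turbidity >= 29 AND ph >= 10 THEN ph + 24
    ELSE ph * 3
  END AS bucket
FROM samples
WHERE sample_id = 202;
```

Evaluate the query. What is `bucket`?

35

sample_id = 202: turbidity=128, ph=11.
turbidity >= 168 → false
turbidity >= 161 → false
turbidity >= 29 AND ph >= 10 → true → 35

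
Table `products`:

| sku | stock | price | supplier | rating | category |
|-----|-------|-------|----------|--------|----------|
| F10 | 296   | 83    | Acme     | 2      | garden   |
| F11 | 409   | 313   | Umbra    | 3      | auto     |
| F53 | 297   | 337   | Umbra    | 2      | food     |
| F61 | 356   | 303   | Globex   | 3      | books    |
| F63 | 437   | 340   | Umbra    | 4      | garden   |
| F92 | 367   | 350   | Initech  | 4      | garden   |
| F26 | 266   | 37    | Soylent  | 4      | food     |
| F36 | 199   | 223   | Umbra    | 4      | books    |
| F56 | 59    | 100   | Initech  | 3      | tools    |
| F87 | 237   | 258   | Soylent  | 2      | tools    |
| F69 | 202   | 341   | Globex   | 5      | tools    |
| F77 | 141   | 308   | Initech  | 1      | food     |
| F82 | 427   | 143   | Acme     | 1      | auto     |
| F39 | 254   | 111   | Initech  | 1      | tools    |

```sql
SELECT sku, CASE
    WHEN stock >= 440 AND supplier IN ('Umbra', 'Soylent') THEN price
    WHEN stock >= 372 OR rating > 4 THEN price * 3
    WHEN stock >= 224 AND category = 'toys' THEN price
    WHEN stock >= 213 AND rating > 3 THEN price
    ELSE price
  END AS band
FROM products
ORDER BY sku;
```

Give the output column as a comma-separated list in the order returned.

sku=F10: ELSE → 83
sku=F11: stock >= 372 OR rating > 4 → 939
sku=F26: stock >= 213 AND rating > 3 → 37
sku=F36: ELSE → 223
sku=F39: ELSE → 111
sku=F53: ELSE → 337
sku=F56: ELSE → 100
sku=F61: ELSE → 303
sku=F63: stock >= 372 OR rating > 4 → 1020
sku=F69: stock >= 372 OR rating > 4 → 1023
sku=F77: ELSE → 308
sku=F82: stock >= 372 OR rating > 4 → 429
sku=F87: ELSE → 258
sku=F92: stock >= 213 AND rating > 3 → 350

83, 939, 37, 223, 111, 337, 100, 303, 1020, 1023, 308, 429, 258, 350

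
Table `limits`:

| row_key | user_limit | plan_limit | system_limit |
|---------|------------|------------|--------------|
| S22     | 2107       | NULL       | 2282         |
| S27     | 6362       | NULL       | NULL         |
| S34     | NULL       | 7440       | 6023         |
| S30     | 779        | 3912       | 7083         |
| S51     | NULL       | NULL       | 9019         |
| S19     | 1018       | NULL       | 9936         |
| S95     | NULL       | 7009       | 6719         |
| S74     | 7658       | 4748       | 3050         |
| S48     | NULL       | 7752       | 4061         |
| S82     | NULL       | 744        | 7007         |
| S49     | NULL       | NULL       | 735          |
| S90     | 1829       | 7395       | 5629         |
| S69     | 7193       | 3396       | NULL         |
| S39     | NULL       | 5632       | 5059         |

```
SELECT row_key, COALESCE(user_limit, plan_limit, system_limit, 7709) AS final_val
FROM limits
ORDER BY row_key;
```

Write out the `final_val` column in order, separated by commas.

1018, 2107, 6362, 779, 7440, 5632, 7752, 735, 9019, 7193, 7658, 744, 1829, 7009

row_key=S19: user_limit=1018 → 1018
row_key=S22: user_limit=2107 → 2107
row_key=S27: user_limit=6362 → 6362
row_key=S30: user_limit=779 → 779
row_key=S34: user_limit=NULL, plan_limit=7440 → 7440
row_key=S39: user_limit=NULL, plan_limit=5632 → 5632
row_key=S48: user_limit=NULL, plan_limit=7752 → 7752
row_key=S49: user_limit=NULL, plan_limit=NULL, system_limit=735 → 735
row_key=S51: user_limit=NULL, plan_limit=NULL, system_limit=9019 → 9019
row_key=S69: user_limit=7193 → 7193
row_key=S74: user_limit=7658 → 7658
row_key=S82: user_limit=NULL, plan_limit=744 → 744
row_key=S90: user_limit=1829 → 1829
row_key=S95: user_limit=NULL, plan_limit=7009 → 7009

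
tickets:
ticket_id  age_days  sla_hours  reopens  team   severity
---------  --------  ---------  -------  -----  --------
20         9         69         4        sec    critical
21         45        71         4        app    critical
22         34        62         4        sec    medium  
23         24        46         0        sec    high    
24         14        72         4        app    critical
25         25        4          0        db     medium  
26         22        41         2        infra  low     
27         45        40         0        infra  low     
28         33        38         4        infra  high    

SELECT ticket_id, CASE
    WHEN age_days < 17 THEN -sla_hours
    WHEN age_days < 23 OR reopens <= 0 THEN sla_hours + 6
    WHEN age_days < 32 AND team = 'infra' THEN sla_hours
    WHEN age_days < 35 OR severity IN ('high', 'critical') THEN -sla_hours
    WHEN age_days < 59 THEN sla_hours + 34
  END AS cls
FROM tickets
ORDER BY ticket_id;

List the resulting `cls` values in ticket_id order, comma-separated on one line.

-69, -71, -62, 52, -72, 10, 47, 46, -38

ticket_id=20: age_days < 17 → -69
ticket_id=21: age_days < 35 OR severity IN ('high', 'critical') → -71
ticket_id=22: age_days < 35 OR severity IN ('high', 'critical') → -62
ticket_id=23: age_days < 23 OR reopens <= 0 → 52
ticket_id=24: age_days < 17 → -72
ticket_id=25: age_days < 23 OR reopens <= 0 → 10
ticket_id=26: age_days < 23 OR reopens <= 0 → 47
ticket_id=27: age_days < 23 OR reopens <= 0 → 46
ticket_id=28: age_days < 35 OR severity IN ('high', 'critical') → -38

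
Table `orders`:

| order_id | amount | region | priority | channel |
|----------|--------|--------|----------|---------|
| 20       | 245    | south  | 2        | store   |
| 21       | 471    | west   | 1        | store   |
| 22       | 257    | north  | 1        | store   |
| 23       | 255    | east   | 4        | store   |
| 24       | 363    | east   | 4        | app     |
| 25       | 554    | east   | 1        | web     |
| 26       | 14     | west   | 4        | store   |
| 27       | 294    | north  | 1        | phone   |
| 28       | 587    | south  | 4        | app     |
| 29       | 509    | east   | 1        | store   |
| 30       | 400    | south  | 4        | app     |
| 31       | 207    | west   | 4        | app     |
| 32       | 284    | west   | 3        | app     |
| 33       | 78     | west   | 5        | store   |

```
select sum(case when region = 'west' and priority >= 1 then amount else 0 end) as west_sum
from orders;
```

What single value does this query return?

1054

order_id=20: ✗
order_id=21: ✓ → 471
order_id=22: ✗
order_id=23: ✗
order_id=24: ✗
order_id=25: ✗
order_id=26: ✓ → 14
order_id=27: ✗
order_id=28: ✗
order_id=29: ✗
order_id=30: ✗
order_id=31: ✓ → 207
order_id=32: ✓ → 284
order_id=33: ✓ → 78
west_sum = 471 + 14 + 207 + 284 + 78 = 1054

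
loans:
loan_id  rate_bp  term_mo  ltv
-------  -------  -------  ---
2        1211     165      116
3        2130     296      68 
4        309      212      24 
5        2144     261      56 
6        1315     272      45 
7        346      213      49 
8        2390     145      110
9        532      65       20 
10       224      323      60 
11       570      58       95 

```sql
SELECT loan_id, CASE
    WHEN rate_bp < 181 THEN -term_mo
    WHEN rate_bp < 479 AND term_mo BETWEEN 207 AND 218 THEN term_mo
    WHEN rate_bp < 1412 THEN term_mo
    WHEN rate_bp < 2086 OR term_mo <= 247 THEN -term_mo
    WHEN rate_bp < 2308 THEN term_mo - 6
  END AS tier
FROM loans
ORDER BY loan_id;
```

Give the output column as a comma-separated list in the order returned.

165, 290, 212, 255, 272, 213, -145, 65, 323, 58

loan_id=2: rate_bp < 1412 → 165
loan_id=3: rate_bp < 2308 → 290
loan_id=4: rate_bp < 479 AND term_mo BETWEEN 207 AND 218 → 212
loan_id=5: rate_bp < 2308 → 255
loan_id=6: rate_bp < 1412 → 272
loan_id=7: rate_bp < 479 AND term_mo BETWEEN 207 AND 218 → 213
loan_id=8: rate_bp < 2086 OR term_mo <= 247 → -145
loan_id=9: rate_bp < 1412 → 65
loan_id=10: rate_bp < 1412 → 323
loan_id=11: rate_bp < 1412 → 58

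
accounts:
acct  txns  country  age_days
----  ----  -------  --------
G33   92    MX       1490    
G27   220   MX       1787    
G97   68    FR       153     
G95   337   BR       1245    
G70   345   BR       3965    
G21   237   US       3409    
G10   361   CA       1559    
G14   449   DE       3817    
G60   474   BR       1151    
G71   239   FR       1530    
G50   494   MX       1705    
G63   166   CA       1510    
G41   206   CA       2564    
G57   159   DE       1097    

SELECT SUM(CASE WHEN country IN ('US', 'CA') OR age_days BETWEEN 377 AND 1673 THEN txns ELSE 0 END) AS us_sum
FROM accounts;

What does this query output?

2271

acct=G33: ✓ → 92
acct=G27: ✗
acct=G97: ✗
acct=G95: ✓ → 337
acct=G70: ✗
acct=G21: ✓ → 237
acct=G10: ✓ → 361
acct=G14: ✗
acct=G60: ✓ → 474
acct=G71: ✓ → 239
acct=G50: ✗
acct=G63: ✓ → 166
acct=G41: ✓ → 206
acct=G57: ✓ → 159
us_sum = 92 + 337 + 237 + 361 + 474 + 239 + 166 + 206 + 159 = 2271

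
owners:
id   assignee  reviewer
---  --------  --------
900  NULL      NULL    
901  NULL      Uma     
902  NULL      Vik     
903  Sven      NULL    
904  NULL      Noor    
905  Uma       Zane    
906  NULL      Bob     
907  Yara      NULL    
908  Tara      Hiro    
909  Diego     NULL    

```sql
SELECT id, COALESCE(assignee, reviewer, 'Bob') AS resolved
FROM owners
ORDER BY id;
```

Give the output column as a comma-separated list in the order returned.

id=900: assignee=NULL, reviewer=NULL, → literal Bob → Bob
id=901: assignee=NULL, reviewer=Uma → Uma
id=902: assignee=NULL, reviewer=Vik → Vik
id=903: assignee=Sven → Sven
id=904: assignee=NULL, reviewer=Noor → Noor
id=905: assignee=Uma → Uma
id=906: assignee=NULL, reviewer=Bob → Bob
id=907: assignee=Yara → Yara
id=908: assignee=Tara → Tara
id=909: assignee=Diego → Diego

Bob, Uma, Vik, Sven, Noor, Uma, Bob, Yara, Tara, Diego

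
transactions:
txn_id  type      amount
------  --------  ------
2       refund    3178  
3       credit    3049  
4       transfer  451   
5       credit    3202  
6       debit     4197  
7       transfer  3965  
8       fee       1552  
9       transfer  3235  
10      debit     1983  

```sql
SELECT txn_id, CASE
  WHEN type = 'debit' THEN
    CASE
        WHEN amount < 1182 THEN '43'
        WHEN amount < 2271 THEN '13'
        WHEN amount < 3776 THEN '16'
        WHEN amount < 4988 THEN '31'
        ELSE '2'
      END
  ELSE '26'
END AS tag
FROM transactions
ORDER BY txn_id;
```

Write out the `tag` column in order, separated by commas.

txn_id=2: type='refund' → outer ELSE → 26
txn_id=3: type='credit' → outer ELSE → 26
txn_id=4: type='transfer' → outer ELSE → 26
txn_id=5: type='credit' → outer ELSE → 26
txn_id=6: type='debit' → inner[amount < 4988] → 31
txn_id=7: type='transfer' → outer ELSE → 26
txn_id=8: type='fee' → outer ELSE → 26
txn_id=9: type='transfer' → outer ELSE → 26
txn_id=10: type='debit' → inner[amount < 2271] → 13

26, 26, 26, 26, 31, 26, 26, 26, 13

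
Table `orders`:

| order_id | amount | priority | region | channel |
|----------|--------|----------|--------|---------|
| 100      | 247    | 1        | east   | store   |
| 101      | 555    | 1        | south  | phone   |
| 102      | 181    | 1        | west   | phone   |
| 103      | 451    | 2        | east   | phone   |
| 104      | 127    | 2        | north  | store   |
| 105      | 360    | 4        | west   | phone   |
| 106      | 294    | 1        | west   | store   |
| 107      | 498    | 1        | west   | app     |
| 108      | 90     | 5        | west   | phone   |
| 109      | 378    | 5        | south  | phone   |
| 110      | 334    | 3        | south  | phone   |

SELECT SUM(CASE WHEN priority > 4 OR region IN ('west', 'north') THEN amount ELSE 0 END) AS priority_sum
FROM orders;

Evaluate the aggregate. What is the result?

1928

order_id=100: ✗
order_id=101: ✗
order_id=102: ✓ → 181
order_id=103: ✗
order_id=104: ✓ → 127
order_id=105: ✓ → 360
order_id=106: ✓ → 294
order_id=107: ✓ → 498
order_id=108: ✓ → 90
order_id=109: ✓ → 378
order_id=110: ✗
priority_sum = 181 + 127 + 360 + 294 + 498 + 90 + 378 = 1928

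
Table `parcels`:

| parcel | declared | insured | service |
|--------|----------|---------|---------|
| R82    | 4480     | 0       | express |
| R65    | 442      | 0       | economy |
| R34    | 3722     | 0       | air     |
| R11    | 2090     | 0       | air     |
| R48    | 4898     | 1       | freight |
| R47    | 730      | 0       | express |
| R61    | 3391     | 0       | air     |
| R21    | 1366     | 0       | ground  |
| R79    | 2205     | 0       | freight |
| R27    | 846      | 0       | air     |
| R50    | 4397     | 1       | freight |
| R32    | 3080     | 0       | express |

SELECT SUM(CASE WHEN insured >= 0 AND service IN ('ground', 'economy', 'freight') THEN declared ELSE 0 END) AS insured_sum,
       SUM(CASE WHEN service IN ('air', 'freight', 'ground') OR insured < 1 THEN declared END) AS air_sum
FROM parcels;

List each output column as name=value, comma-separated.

insured_sum=13308, air_sum=31647

[insured_sum: insured >= 0 AND service IN ('ground', 'economy', 'freight')]
parcel=R82: ✗
parcel=R65: ✓ → 442
parcel=R34: ✗
parcel=R11: ✗
parcel=R48: ✓ → 4898
parcel=R47: ✗
parcel=R61: ✗
parcel=R21: ✓ → 1366
parcel=R79: ✓ → 2205
parcel=R27: ✗
parcel=R50: ✓ → 4397
parcel=R32: ✗
insured_sum = 442 + 4898 + 1366 + 2205 + 4397 = 13308
—
[air_sum: service IN ('air', 'freight', 'ground') OR insured < 1]
parcel=R82: ✓ → 4480
parcel=R65: ✓ → 442
parcel=R34: ✓ → 3722
parcel=R11: ✓ → 2090
parcel=R48: ✓ → 4898
parcel=R47: ✓ → 730
parcel=R61: ✓ → 3391
parcel=R21: ✓ → 1366
parcel=R79: ✓ → 2205
parcel=R27: ✓ → 846
parcel=R50: ✓ → 4397
parcel=R32: ✓ → 3080
air_sum = 4480 + 442 + 3722 + 2090 + 4898 + 730 + 3391 + 1366 + 2205 + 846 + 4397 + 3080 = 31647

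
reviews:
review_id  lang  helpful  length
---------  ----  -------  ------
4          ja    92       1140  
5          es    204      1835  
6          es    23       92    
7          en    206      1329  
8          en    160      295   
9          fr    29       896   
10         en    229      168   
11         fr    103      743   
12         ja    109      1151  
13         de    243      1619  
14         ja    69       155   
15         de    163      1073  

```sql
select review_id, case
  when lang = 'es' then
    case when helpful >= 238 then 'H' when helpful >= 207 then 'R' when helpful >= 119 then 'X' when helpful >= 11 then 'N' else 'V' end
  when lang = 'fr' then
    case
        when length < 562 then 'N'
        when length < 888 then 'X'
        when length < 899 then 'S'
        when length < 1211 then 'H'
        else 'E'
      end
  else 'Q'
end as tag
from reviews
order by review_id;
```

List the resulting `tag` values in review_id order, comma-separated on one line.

review_id=4: lang='ja' → outer ELSE → Q
review_id=5: lang='es' → inner[helpful >= 119] → X
review_id=6: lang='es' → inner[helpful >= 11] → N
review_id=7: lang='en' → outer ELSE → Q
review_id=8: lang='en' → outer ELSE → Q
review_id=9: lang='fr' → inner[length < 899] → S
review_id=10: lang='en' → outer ELSE → Q
review_id=11: lang='fr' → inner[length < 888] → X
review_id=12: lang='ja' → outer ELSE → Q
review_id=13: lang='de' → outer ELSE → Q
review_id=14: lang='ja' → outer ELSE → Q
review_id=15: lang='de' → outer ELSE → Q

Q, X, N, Q, Q, S, Q, X, Q, Q, Q, Q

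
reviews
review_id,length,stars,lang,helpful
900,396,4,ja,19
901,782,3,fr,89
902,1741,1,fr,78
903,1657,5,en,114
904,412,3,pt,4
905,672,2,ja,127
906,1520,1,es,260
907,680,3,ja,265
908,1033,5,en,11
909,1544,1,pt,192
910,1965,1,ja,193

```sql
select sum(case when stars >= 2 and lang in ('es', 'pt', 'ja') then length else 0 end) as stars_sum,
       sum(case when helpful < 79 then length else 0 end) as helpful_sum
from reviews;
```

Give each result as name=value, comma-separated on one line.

stars_sum=2160, helpful_sum=3582

[stars_sum: stars >= 2 and lang in ('es', 'pt', 'ja')]
review_id=900: ✓ → 396
review_id=901: ✗
review_id=902: ✗
review_id=903: ✗
review_id=904: ✓ → 412
review_id=905: ✓ → 672
review_id=906: ✗
review_id=907: ✓ → 680
review_id=908: ✗
review_id=909: ✗
review_id=910: ✗
stars_sum = 396 + 412 + 672 + 680 = 2160
—
[helpful_sum: helpful < 79]
review_id=900: ✓ → 396
review_id=901: ✗
review_id=902: ✓ → 1741
review_id=903: ✗
review_id=904: ✓ → 412
review_id=905: ✗
review_id=906: ✗
review_id=907: ✗
review_id=908: ✓ → 1033
review_id=909: ✗
review_id=910: ✗
helpful_sum = 396 + 1741 + 412 + 1033 = 3582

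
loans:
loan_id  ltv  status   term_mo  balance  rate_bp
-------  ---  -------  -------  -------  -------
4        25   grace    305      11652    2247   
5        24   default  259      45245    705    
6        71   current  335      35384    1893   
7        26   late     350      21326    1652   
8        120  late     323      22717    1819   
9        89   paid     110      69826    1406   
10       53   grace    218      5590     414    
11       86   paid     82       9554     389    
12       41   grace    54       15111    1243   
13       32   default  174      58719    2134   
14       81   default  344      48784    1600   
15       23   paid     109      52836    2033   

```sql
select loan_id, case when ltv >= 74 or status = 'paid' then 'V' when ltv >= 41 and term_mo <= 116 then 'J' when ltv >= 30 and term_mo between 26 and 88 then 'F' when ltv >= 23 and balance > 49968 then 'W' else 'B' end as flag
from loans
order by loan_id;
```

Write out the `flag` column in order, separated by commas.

B, B, B, B, V, V, B, V, J, W, V, V

loan_id=4: ELSE → B
loan_id=5: ELSE → B
loan_id=6: ELSE → B
loan_id=7: ELSE → B
loan_id=8: ltv >= 74 or status = 'paid' → V
loan_id=9: ltv >= 74 or status = 'paid' → V
loan_id=10: ELSE → B
loan_id=11: ltv >= 74 or status = 'paid' → V
loan_id=12: ltv >= 41 and term_mo <= 116 → J
loan_id=13: ltv >= 23 and balance > 49968 → W
loan_id=14: ltv >= 74 or status = 'paid' → V
loan_id=15: ltv >= 74 or status = 'paid' → V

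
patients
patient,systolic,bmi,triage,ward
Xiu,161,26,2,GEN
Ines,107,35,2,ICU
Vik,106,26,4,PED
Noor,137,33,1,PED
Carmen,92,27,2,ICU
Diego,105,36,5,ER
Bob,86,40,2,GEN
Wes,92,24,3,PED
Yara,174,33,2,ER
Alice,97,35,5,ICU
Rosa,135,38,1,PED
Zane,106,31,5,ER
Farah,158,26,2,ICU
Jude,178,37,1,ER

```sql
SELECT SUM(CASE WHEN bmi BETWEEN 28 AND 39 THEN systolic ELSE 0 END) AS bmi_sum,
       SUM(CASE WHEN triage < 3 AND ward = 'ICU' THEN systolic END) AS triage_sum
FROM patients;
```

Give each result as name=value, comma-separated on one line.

bmi_sum=1039, triage_sum=357

[bmi_sum: bmi BETWEEN 28 AND 39]
patient=Xiu: ✗
patient=Ines: ✓ → 107
patient=Vik: ✗
patient=Noor: ✓ → 137
patient=Carmen: ✗
patient=Diego: ✓ → 105
patient=Bob: ✗
patient=Wes: ✗
patient=Yara: ✓ → 174
patient=Alice: ✓ → 97
patient=Rosa: ✓ → 135
patient=Zane: ✓ → 106
patient=Farah: ✗
patient=Jude: ✓ → 178
bmi_sum = 107 + 137 + 105 + 174 + 97 + 135 + 106 + 178 = 1039
—
[triage_sum: triage < 3 AND ward = 'ICU']
patient=Xiu: ✗
patient=Ines: ✓ → 107
patient=Vik: ✗
patient=Noor: ✗
patient=Carmen: ✓ → 92
patient=Diego: ✗
patient=Bob: ✗
patient=Wes: ✗
patient=Yara: ✗
patient=Alice: ✗
patient=Rosa: ✗
patient=Zane: ✗
patient=Farah: ✓ → 158
patient=Jude: ✗
triage_sum = 107 + 92 + 158 = 357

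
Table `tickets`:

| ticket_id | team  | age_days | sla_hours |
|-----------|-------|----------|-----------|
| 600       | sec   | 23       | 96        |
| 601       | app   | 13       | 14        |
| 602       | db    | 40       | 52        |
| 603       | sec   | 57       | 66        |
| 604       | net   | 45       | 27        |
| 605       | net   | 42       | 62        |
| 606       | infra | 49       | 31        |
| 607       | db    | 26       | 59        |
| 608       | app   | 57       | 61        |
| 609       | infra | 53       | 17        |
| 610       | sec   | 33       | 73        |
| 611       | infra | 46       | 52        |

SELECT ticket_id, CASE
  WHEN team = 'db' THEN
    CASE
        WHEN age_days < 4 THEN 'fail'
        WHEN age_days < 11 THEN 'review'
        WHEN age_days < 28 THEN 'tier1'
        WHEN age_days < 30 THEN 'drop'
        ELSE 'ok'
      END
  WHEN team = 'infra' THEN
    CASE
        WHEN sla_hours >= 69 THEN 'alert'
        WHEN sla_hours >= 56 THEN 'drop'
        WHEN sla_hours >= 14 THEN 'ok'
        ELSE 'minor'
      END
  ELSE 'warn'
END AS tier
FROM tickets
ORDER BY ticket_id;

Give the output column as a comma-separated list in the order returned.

warn, warn, ok, warn, warn, warn, ok, tier1, warn, ok, warn, ok

ticket_id=600: team='sec' → outer ELSE → warn
ticket_id=601: team='app' → outer ELSE → warn
ticket_id=602: team='db' → inner[ELSE] → ok
ticket_id=603: team='sec' → outer ELSE → warn
ticket_id=604: team='net' → outer ELSE → warn
ticket_id=605: team='net' → outer ELSE → warn
ticket_id=606: team='infra' → inner[sla_hours >= 14] → ok
ticket_id=607: team='db' → inner[age_days < 28] → tier1
ticket_id=608: team='app' → outer ELSE → warn
ticket_id=609: team='infra' → inner[sla_hours >= 14] → ok
ticket_id=610: team='sec' → outer ELSE → warn
ticket_id=611: team='infra' → inner[sla_hours >= 14] → ok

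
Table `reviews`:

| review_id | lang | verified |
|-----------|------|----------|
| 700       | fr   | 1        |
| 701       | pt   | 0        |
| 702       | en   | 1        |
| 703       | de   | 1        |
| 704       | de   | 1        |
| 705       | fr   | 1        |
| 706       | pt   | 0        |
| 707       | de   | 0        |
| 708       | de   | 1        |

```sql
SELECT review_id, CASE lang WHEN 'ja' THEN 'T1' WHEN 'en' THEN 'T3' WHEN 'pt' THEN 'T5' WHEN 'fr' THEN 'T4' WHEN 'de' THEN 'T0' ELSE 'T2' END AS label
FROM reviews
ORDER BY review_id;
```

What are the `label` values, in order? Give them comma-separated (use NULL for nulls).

T4, T5, T3, T0, T0, T4, T5, T0, T0

review_id=700: lang='fr' → T4
review_id=701: lang='pt' → T5
review_id=702: lang='en' → T3
review_id=703: lang='de' → T0
review_id=704: lang='de' → T0
review_id=705: lang='fr' → T4
review_id=706: lang='pt' → T5
review_id=707: lang='de' → T0
review_id=708: lang='de' → T0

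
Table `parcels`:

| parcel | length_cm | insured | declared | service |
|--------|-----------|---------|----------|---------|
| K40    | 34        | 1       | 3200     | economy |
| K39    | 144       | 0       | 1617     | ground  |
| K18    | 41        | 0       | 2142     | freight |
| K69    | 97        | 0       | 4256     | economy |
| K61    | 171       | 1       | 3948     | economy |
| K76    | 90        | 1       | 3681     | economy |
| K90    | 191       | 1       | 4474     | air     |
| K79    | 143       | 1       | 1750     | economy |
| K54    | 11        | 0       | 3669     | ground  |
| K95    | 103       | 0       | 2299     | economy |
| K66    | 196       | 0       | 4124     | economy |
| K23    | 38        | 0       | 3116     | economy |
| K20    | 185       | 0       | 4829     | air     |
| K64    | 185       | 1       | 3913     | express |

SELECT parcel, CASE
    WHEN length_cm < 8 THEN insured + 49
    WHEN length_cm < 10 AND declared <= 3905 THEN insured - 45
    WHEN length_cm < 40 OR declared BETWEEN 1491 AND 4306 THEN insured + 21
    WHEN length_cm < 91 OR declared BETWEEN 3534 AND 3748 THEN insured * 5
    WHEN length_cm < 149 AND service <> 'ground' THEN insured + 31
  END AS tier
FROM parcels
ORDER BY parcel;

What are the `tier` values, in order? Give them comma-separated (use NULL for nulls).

parcel=K18: length_cm < 40 OR declared BETWEEN 1491 AND 4306 → 21
parcel=K20: (no match → NULL) → NULL
parcel=K23: length_cm < 40 OR declared BETWEEN 1491 AND 4306 → 21
parcel=K39: length_cm < 40 OR declared BETWEEN 1491 AND 4306 → 21
parcel=K40: length_cm < 40 OR declared BETWEEN 1491 AND 4306 → 22
parcel=K54: length_cm < 40 OR declared BETWEEN 1491 AND 4306 → 21
parcel=K61: length_cm < 40 OR declared BETWEEN 1491 AND 4306 → 22
parcel=K64: length_cm < 40 OR declared BETWEEN 1491 AND 4306 → 22
parcel=K66: length_cm < 40 OR declared BETWEEN 1491 AND 4306 → 21
parcel=K69: length_cm < 40 OR declared BETWEEN 1491 AND 4306 → 21
parcel=K76: length_cm < 40 OR declared BETWEEN 1491 AND 4306 → 22
parcel=K79: length_cm < 40 OR declared BETWEEN 1491 AND 4306 → 22
parcel=K90: (no match → NULL) → NULL
parcel=K95: length_cm < 40 OR declared BETWEEN 1491 AND 4306 → 21

21, NULL, 21, 21, 22, 21, 22, 22, 21, 21, 22, 22, NULL, 21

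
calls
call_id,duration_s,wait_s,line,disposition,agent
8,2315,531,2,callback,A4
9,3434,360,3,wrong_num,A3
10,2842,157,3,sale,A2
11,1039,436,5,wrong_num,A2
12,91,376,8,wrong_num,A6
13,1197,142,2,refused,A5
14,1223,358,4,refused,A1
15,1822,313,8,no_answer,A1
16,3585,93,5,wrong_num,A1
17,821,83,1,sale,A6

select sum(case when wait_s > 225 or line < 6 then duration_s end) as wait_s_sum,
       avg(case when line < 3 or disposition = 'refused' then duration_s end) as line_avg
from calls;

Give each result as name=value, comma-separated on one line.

wait_s_sum=18369, line_avg=1389

[wait_s_sum: wait_s > 225 or line < 6]
call_id=8: ✓ → 2315
call_id=9: ✓ → 3434
call_id=10: ✓ → 2842
call_id=11: ✓ → 1039
call_id=12: ✓ → 91
call_id=13: ✓ → 1197
call_id=14: ✓ → 1223
call_id=15: ✓ → 1822
call_id=16: ✓ → 3585
call_id=17: ✓ → 821
wait_s_sum = 2315 + 3434 + 2842 + 1039 + 91 + 1197 + 1223 + 1822 + 3585 + 821 = 18369
—
[line_avg: line < 3 or disposition = 'refused']
call_id=8: ✓ → 2315
call_id=9: ✗
call_id=10: ✗
call_id=11: ✗
call_id=12: ✗
call_id=13: ✓ → 1197
call_id=14: ✓ → 1223
call_id=15: ✗
call_id=16: ✗
call_id=17: ✓ → 821
line_avg = (2315 + 1197 + 1223 + 821) / 4 = 1389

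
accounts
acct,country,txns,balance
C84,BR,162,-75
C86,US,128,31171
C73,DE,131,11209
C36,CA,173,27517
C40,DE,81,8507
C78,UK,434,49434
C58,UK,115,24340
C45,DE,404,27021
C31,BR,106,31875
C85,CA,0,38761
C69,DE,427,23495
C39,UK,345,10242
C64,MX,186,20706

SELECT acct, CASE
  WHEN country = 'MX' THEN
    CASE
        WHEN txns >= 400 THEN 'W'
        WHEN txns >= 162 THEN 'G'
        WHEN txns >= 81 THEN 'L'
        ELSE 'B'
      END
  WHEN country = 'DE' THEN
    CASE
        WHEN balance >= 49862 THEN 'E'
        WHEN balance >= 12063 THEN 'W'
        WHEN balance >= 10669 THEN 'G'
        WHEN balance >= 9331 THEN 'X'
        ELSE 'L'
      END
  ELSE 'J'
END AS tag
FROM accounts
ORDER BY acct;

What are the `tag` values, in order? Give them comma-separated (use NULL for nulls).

acct=C31: country='BR' → outer ELSE → J
acct=C36: country='CA' → outer ELSE → J
acct=C39: country='UK' → outer ELSE → J
acct=C40: country='DE' → inner[ELSE] → L
acct=C45: country='DE' → inner[balance >= 12063] → W
acct=C58: country='UK' → outer ELSE → J
acct=C64: country='MX' → inner[txns >= 162] → G
acct=C69: country='DE' → inner[balance >= 12063] → W
acct=C73: country='DE' → inner[balance >= 10669] → G
acct=C78: country='UK' → outer ELSE → J
acct=C84: country='BR' → outer ELSE → J
acct=C85: country='CA' → outer ELSE → J
acct=C86: country='US' → outer ELSE → J

J, J, J, L, W, J, G, W, G, J, J, J, J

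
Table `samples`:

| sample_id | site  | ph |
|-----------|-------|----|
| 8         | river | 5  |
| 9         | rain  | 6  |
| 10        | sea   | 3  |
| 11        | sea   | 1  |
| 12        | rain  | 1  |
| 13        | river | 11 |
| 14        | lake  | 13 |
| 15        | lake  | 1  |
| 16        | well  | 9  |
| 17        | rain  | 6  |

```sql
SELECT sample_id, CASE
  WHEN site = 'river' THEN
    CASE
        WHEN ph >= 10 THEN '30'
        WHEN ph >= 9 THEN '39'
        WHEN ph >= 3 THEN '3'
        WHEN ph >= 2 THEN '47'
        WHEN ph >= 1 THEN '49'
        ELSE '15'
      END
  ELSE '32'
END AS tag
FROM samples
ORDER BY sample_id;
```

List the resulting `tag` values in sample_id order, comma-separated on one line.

sample_id=8: site='river' → inner[ph >= 3] → 3
sample_id=9: site='rain' → outer ELSE → 32
sample_id=10: site='sea' → outer ELSE → 32
sample_id=11: site='sea' → outer ELSE → 32
sample_id=12: site='rain' → outer ELSE → 32
sample_id=13: site='river' → inner[ph >= 10] → 30
sample_id=14: site='lake' → outer ELSE → 32
sample_id=15: site='lake' → outer ELSE → 32
sample_id=16: site='well' → outer ELSE → 32
sample_id=17: site='rain' → outer ELSE → 32

3, 32, 32, 32, 32, 30, 32, 32, 32, 32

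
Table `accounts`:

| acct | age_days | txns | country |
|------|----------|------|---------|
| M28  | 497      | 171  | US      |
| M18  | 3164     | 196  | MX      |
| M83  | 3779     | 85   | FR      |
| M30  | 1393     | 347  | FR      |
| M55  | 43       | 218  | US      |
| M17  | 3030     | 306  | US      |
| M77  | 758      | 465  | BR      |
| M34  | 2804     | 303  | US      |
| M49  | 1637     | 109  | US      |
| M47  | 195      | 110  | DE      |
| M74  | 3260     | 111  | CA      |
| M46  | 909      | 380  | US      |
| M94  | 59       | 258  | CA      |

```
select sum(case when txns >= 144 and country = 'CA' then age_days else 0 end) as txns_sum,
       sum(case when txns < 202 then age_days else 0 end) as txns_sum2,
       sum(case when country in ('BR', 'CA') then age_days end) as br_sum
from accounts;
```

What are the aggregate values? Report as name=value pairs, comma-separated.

[txns_sum: txns >= 144 and country = 'CA']
acct=M28: ✗
acct=M18: ✗
acct=M83: ✗
acct=M30: ✗
acct=M55: ✗
acct=M17: ✗
acct=M77: ✗
acct=M34: ✗
acct=M49: ✗
acct=M47: ✗
acct=M74: ✗
acct=M46: ✗
acct=M94: ✓ → 59
txns_sum = 59
—
[txns_sum2: txns < 202]
acct=M28: ✓ → 497
acct=M18: ✓ → 3164
acct=M83: ✓ → 3779
acct=M30: ✗
acct=M55: ✗
acct=M17: ✗
acct=M77: ✗
acct=M34: ✗
acct=M49: ✓ → 1637
acct=M47: ✓ → 195
acct=M74: ✓ → 3260
acct=M46: ✗
acct=M94: ✗
txns_sum2 = 497 + 3164 + 3779 + 1637 + 195 + 3260 = 12532
—
[br_sum: country in ('BR', 'CA')]
acct=M28: ✗
acct=M18: ✗
acct=M83: ✗
acct=M30: ✗
acct=M55: ✗
acct=M17: ✗
acct=M77: ✓ → 758
acct=M34: ✗
acct=M49: ✗
acct=M47: ✗
acct=M74: ✓ → 3260
acct=M46: ✗
acct=M94: ✓ → 59
br_sum = 758 + 3260 + 59 = 4077

txns_sum=59, txns_sum2=12532, br_sum=4077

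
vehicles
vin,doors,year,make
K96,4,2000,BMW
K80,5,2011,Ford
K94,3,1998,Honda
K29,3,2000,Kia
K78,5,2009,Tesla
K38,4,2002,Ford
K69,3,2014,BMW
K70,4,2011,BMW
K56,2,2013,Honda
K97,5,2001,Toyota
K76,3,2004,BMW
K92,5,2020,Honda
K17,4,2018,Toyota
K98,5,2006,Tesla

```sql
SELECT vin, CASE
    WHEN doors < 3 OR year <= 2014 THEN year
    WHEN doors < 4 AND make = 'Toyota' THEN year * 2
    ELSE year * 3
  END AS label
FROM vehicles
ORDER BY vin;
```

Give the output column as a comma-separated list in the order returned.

6054, 2000, 2002, 2013, 2014, 2011, 2004, 2009, 2011, 6060, 1998, 2000, 2001, 2006

vin=K17: ELSE → 6054
vin=K29: doors < 3 OR year <= 2014 → 2000
vin=K38: doors < 3 OR year <= 2014 → 2002
vin=K56: doors < 3 OR year <= 2014 → 2013
vin=K69: doors < 3 OR year <= 2014 → 2014
vin=K70: doors < 3 OR year <= 2014 → 2011
vin=K76: doors < 3 OR year <= 2014 → 2004
vin=K78: doors < 3 OR year <= 2014 → 2009
vin=K80: doors < 3 OR year <= 2014 → 2011
vin=K92: ELSE → 6060
vin=K94: doors < 3 OR year <= 2014 → 1998
vin=K96: doors < 3 OR year <= 2014 → 2000
vin=K97: doors < 3 OR year <= 2014 → 2001
vin=K98: doors < 3 OR year <= 2014 → 2006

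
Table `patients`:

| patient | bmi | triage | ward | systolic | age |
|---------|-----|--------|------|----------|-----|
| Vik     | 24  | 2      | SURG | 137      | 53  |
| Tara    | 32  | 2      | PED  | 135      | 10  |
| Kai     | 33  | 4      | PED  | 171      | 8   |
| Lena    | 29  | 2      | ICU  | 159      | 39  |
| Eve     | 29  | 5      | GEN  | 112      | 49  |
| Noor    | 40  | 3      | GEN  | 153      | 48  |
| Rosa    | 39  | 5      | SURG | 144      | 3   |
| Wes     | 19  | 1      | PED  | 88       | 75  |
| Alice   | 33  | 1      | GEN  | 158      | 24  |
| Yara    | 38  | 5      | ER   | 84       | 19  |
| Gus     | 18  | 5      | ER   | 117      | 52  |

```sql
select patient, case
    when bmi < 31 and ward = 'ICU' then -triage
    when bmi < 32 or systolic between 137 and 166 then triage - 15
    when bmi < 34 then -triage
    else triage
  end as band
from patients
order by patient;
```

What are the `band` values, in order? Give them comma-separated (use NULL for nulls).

patient=Alice: bmi < 32 or systolic between 137 and 166 → -14
patient=Eve: bmi < 32 or systolic between 137 and 166 → -10
patient=Gus: bmi < 32 or systolic between 137 and 166 → -10
patient=Kai: bmi < 34 → -4
patient=Lena: bmi < 31 and ward = 'ICU' → -2
patient=Noor: bmi < 32 or systolic between 137 and 166 → -12
patient=Rosa: bmi < 32 or systolic between 137 and 166 → -10
patient=Tara: bmi < 34 → -2
patient=Vik: bmi < 32 or systolic between 137 and 166 → -13
patient=Wes: bmi < 32 or systolic between 137 and 166 → -14
patient=Yara: ELSE → 5

-14, -10, -10, -4, -2, -12, -10, -2, -13, -14, 5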